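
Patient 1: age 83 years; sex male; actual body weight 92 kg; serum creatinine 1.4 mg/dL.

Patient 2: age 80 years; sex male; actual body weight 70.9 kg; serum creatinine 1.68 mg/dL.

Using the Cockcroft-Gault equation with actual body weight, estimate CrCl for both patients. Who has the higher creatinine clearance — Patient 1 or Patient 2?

Patient 1

Patient 1: CrCl = (140 − 83) × 92 / (72 × 1.4) = 5244.0 / 100.80 ≈ 52.0 mL/min
Patient 2: CrCl = (140 − 80) × 70.9 / (72 × 1.68) = 4254.0 / 120.96 ≈ 35.2 mL/min
52.0 vs 35.2 mL/min → Patient 1 is higher.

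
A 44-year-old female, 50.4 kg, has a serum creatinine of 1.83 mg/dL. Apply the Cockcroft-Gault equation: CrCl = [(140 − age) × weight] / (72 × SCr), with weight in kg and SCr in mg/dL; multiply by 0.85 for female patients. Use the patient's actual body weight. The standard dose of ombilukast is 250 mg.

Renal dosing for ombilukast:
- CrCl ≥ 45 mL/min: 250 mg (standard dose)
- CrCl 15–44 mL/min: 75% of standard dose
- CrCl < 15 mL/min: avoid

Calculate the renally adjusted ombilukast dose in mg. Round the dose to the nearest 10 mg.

CrCl = (140 − 44) × 50.4 / (72 × 1.83) × 0.85 = 4838.4 / 131.76 × 0.85 ≈ 31.2 mL/min
CrCl ≈ 31 mL/min → bracket 15–44 mL/min.
75% of 250 mg = 187.5 mg → 190 mg

190 mg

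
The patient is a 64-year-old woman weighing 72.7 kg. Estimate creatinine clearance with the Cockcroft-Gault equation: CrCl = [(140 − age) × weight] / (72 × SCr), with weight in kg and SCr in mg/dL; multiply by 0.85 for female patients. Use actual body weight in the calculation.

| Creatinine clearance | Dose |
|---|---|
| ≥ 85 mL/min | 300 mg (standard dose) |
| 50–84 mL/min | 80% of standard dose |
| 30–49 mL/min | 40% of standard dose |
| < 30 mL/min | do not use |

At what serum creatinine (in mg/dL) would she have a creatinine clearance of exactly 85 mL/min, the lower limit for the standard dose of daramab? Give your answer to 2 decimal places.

Standard dose requires CrCl ≥ 85 mL/min.
Set (140 − 64) × 72.7 × 0.85 / (72 × SCr) = 85
SCr = (140 − 64) × 72.7 × 0.85 / (72 × 85) = 0.767 mg/dL

0.77 mg/dL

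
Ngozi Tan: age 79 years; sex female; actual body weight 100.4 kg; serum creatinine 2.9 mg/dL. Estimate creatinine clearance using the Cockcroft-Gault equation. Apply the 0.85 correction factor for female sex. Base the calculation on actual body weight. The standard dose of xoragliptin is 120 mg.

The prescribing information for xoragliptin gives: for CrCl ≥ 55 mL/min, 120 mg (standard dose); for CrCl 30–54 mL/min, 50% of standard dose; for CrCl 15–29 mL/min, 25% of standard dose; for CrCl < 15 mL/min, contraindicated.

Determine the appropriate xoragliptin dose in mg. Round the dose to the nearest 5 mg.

CrCl = (140 − 79) × 100.4 / (72 × 2.9) × 0.85 = 6124.4 / 208.80 × 0.85 ≈ 24.9 mL/min
CrCl ≈ 25 mL/min → bracket 15–29 mL/min.
25% of 120 mg = 30 mg

30 mg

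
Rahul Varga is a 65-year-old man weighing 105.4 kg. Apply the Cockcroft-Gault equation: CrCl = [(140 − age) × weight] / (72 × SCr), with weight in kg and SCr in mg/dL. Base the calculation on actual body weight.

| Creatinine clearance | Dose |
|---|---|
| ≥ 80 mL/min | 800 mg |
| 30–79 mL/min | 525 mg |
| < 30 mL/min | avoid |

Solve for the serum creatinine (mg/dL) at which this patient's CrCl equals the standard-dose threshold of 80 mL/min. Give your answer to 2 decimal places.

Standard dose requires CrCl ≥ 80 mL/min.
Set (140 − 65) × 105.4 / (72 × SCr) = 80
SCr = (140 − 65) × 105.4 / (72 × 80) = 1.372 mg/dL

1.37 mg/dL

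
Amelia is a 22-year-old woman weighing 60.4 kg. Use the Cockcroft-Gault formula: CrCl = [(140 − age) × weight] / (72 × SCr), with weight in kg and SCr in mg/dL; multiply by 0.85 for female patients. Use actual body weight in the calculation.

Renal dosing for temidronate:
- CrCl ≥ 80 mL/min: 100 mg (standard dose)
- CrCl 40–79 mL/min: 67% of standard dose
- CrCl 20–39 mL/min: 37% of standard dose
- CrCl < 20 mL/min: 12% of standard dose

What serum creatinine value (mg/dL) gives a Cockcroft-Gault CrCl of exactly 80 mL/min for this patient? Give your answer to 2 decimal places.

1.05 mg/dL

Standard dose requires CrCl ≥ 80 mL/min.
Set (140 − 22) × 60.4 × 0.85 / (72 × SCr) = 80
SCr = (140 − 22) × 60.4 × 0.85 / (72 × 80) = 1.052 mg/dL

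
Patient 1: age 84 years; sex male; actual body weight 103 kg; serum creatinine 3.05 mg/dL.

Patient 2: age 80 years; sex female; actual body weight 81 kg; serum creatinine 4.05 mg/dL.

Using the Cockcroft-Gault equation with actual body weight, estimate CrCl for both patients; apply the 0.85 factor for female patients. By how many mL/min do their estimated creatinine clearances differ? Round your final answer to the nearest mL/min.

12 mL/min

Patient 1: CrCl = (140 − 84) × 103 / (72 × 3.05) = 5768.0 / 219.60 ≈ 26.3 mL/min
Patient 2: CrCl = (140 − 80) × 81 / (72 × 4.05) × 0.85 = 4860.0 / 291.60 × 0.85 ≈ 14.2 mL/min
|26.3 − 14.2| = 12.1 mL/min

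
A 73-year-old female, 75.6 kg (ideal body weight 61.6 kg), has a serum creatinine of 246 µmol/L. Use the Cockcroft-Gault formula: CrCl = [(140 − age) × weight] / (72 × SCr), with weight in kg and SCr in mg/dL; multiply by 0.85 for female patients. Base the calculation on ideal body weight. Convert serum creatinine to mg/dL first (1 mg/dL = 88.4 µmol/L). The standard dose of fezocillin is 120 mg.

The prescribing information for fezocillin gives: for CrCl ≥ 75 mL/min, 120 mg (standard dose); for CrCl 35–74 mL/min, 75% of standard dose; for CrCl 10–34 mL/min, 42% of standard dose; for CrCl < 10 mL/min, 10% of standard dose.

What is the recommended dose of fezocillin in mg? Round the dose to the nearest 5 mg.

50 mg

SCr = 246 / 88.4 = 2.783 mg/dL
CrCl = (140 − 73) × 61.6 / (72 × 2.783) × 0.85 = 4127.2 / 200.38 × 0.85 ≈ 17.5 mL/min
CrCl ≈ 18 mL/min → bracket 10–34 mL/min.
42% of 120 mg = 50.4 mg → 50 mg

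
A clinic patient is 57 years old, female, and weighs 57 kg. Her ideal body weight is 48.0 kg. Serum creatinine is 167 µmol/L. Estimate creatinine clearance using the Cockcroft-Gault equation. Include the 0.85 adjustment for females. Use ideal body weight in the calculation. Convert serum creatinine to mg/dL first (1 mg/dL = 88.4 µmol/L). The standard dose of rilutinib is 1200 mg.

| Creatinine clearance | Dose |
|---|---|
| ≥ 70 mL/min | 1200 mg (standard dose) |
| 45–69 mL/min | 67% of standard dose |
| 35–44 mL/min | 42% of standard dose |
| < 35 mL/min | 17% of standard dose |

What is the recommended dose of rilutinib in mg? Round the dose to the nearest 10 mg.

200 mg

SCr = 167 / 88.4 = 1.889 mg/dL
CrCl = (140 − 57) × 48 / (72 × 1.889) × 0.85 = 3984.0 / 136.01 × 0.85 ≈ 24.9 mL/min
CrCl ≈ 25 mL/min → bracket < 35 mL/min.
17% of 1200 mg = 204 mg → 200 mg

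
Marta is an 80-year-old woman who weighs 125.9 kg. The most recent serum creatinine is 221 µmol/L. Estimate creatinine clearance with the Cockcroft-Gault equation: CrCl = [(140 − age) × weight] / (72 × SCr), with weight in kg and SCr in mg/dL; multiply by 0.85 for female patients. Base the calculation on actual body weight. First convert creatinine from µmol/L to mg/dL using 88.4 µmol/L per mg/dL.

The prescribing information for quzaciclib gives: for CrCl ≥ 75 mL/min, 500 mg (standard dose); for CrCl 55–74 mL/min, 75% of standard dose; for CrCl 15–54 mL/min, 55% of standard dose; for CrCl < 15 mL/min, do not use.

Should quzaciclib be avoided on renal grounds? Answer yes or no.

SCr = 221 / 88.4 = 2.5 mg/dL
CrCl = (140 − 80) × 125.9 / (72 × 2.5) × 0.85 = 7554.0 / 180.00 × 0.85 ≈ 35.7 mL/min
CrCl ≈ 36 mL/min, which is ≥ 15 mL/min.

no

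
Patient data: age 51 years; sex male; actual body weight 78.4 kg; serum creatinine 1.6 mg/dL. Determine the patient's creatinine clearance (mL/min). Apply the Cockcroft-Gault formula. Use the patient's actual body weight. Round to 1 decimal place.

60.6 mL/min

CrCl = (140 − 51) × 78.4 / (72 × 1.6) = 6977.6 / 115.20 ≈ 60.6 mL/min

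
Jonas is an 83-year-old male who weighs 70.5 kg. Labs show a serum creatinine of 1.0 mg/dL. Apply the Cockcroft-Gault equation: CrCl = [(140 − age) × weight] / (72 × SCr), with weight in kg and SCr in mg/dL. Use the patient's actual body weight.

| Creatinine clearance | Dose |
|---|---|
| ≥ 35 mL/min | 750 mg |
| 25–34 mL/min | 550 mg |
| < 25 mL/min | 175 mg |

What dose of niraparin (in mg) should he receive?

CrCl = (140 − 83) × 70.5 / (72 × 1) = 4018.5 / 72.00 ≈ 55.8 mL/min
CrCl ≈ 56 mL/min → bracket ≥ 35 mL/min.
Dose for this bracket: 750 mg.

750 mg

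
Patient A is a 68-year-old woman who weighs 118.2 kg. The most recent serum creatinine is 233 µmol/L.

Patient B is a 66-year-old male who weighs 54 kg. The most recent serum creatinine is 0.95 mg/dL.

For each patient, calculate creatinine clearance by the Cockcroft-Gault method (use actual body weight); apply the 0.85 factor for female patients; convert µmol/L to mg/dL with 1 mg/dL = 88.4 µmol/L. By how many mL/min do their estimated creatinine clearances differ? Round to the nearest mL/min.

20 mL/min

Patient A: SCr = 233 / 88.4 = 2.636 mg/dL
Patient A: CrCl = (140 − 68) × 118.2 / (72 × 2.636) × 0.85 = 8510.4 / 189.79 × 0.85 ≈ 38.1 mL/min
Patient B: CrCl = (140 − 66) × 54 / (72 × 0.95) = 3996.0 / 68.40 ≈ 58.4 mL/min
|38.1 − 58.4| = 20.3 mL/min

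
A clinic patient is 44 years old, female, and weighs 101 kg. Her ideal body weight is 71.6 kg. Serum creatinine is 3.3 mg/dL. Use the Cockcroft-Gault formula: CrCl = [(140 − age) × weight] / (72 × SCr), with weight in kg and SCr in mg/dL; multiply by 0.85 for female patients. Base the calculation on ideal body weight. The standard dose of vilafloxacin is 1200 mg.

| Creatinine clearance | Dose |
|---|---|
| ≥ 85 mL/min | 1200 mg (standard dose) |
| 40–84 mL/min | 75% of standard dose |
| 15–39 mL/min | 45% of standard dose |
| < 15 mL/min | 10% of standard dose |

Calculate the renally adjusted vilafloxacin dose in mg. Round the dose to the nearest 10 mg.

CrCl = (140 − 44) × 71.6 / (72 × 3.3) × 0.85 = 6873.6 / 237.60 × 0.85 ≈ 24.6 mL/min
CrCl ≈ 25 mL/min → bracket 15–39 mL/min.
45% of 1200 mg = 540 mg

540 mg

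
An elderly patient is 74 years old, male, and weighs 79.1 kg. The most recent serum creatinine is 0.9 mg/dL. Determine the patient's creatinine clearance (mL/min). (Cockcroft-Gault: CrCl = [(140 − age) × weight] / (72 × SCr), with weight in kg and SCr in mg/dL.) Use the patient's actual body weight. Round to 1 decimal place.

CrCl = (140 − 74) × 79.1 / (72 × 0.9) = 5220.6 / 64.80 ≈ 80.6 mL/min

80.6 mL/min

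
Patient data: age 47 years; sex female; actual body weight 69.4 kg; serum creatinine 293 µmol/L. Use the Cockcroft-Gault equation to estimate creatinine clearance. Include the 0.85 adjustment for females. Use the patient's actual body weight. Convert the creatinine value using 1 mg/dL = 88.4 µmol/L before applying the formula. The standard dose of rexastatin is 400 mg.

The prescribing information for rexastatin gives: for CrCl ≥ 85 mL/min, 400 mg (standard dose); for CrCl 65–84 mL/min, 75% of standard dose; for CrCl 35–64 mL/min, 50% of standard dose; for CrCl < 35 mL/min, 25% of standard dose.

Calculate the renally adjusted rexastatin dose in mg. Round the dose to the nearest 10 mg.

SCr = 293 / 88.4 = 3.314 mg/dL
CrCl = (140 − 47) × 69.4 / (72 × 3.314) × 0.85 = 6454.2 / 238.61 × 0.85 ≈ 23.0 mL/min
CrCl ≈ 23 mL/min → bracket < 35 mL/min.
25% of 400 mg = 100 mg

100 mg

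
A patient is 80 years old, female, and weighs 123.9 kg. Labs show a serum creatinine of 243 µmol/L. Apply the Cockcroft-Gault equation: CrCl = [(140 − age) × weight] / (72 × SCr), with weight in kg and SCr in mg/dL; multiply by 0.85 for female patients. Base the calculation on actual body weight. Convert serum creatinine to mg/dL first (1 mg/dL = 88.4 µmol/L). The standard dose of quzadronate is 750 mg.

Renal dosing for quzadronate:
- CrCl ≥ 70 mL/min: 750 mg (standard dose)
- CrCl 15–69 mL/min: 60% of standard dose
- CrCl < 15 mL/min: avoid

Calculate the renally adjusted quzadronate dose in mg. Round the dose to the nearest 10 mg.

SCr = 243 / 88.4 = 2.749 mg/dL
CrCl = (140 − 80) × 123.9 / (72 × 2.749) × 0.85 = 7434.0 / 197.93 × 0.85 ≈ 31.9 mL/min
CrCl ≈ 32 mL/min → bracket 15–69 mL/min.
60% of 750 mg = 450 mg

450 mg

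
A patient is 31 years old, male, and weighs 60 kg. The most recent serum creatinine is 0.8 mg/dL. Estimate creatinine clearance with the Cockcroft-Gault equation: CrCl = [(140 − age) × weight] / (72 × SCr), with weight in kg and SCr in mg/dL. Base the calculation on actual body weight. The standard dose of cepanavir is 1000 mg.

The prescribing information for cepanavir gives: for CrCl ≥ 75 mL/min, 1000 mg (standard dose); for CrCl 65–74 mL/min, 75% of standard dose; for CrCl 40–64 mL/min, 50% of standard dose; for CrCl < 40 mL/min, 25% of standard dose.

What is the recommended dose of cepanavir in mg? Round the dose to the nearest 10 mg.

1000 mg

CrCl = (140 − 31) × 60 / (72 × 0.8) = 6540.0 / 57.60 ≈ 113.5 mL/min
CrCl ≈ 114 mL/min → bracket ≥ 75 mL/min.
100% of 1000 mg = 1000 mg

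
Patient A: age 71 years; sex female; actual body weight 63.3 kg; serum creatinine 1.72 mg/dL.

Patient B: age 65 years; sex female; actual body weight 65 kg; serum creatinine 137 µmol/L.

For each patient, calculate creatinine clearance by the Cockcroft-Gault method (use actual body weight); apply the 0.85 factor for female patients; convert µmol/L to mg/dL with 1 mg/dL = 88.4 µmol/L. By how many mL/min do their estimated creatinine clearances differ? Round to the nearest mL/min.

7 mL/min

Patient A: CrCl = (140 − 71) × 63.3 / (72 × 1.72) × 0.85 = 4367.7 / 123.84 × 0.85 ≈ 30.0 mL/min
Patient B: SCr = 137 / 88.4 = 1.55 mg/dL
Patient B: CrCl = (140 − 65) × 65 / (72 × 1.55) × 0.85 = 4875.0 / 111.60 × 0.85 ≈ 37.1 mL/min
|30.0 − 37.1| = 7.1 mL/min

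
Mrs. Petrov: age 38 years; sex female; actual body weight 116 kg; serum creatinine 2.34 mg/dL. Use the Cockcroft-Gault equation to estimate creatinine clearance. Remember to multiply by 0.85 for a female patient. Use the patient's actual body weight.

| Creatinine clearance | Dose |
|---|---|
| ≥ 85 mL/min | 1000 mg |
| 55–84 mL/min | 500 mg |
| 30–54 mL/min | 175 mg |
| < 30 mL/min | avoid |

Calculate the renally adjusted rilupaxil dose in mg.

CrCl = (140 − 38) × 116 / (72 × 2.34) × 0.85 = 11832.0 / 168.48 × 0.85 ≈ 59.7 mL/min
CrCl ≈ 60 mL/min → bracket 55–84 mL/min.
Dose for this bracket: 500 mg.

500 mg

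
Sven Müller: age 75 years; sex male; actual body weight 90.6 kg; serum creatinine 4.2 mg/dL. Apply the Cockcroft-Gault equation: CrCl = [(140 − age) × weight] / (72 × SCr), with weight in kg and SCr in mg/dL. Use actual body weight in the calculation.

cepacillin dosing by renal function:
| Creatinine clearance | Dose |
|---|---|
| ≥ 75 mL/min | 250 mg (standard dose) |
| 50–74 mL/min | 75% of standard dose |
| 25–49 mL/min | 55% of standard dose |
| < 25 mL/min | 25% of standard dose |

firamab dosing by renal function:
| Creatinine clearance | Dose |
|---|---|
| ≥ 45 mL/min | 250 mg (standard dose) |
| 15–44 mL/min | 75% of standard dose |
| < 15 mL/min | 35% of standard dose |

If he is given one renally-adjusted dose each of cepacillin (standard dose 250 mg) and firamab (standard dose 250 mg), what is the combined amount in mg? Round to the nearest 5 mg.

250 mg

CrCl = (140 − 75) × 90.6 / (72 × 4.2) = 5889.0 / 302.40 ≈ 19.5 mL/min
CrCl ≈ 19 mL/min.
cepacillin: < 25 mL/min → 25% of 250 mg = 62.5 mg.
firamab: 15–44 mL/min → 75% of 250 mg = 187.5 mg.
Total = 62.5 + 187.5 = 250 mg.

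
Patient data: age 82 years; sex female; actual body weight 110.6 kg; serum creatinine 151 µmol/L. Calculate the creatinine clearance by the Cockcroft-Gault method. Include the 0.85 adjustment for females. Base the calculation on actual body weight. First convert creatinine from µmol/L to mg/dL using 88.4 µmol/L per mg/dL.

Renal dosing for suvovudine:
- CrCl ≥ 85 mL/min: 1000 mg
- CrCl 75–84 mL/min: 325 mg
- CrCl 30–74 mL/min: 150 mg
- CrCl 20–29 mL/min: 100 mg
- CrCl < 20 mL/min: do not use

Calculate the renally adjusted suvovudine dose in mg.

SCr = 151 / 88.4 = 1.708 mg/dL
CrCl = (140 − 82) × 110.6 / (72 × 1.708) × 0.85 = 6414.8 / 122.98 × 0.85 ≈ 44.3 mL/min
CrCl ≈ 44 mL/min → bracket 30–74 mL/min.
Dose for this bracket: 150 mg.

150 mg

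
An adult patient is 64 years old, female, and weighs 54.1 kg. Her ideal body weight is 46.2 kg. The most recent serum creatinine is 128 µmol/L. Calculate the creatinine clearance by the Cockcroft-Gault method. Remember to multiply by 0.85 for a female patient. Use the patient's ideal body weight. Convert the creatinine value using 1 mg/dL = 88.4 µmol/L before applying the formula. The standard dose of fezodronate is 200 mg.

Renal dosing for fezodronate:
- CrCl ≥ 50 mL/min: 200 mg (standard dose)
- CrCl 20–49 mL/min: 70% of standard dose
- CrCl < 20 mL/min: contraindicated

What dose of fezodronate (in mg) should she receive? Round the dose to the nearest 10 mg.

SCr = 128 / 88.4 = 1.448 mg/dL
CrCl = (140 − 64) × 46.2 / (72 × 1.448) × 0.85 = 3511.2 / 104.26 × 0.85 ≈ 28.6 mL/min
CrCl ≈ 29 mL/min → bracket 20–49 mL/min.
70% of 200 mg = 140 mg

140 mg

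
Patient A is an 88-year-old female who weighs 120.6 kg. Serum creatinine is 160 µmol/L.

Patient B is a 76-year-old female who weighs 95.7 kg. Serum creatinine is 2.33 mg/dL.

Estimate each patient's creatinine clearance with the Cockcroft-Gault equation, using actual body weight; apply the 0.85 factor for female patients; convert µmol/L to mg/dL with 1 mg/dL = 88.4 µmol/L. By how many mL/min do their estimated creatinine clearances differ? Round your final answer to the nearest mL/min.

Patient A: SCr = 160 / 88.4 = 1.81 mg/dL
Patient A: CrCl = (140 − 88) × 120.6 / (72 × 1.81) × 0.85 = 6271.2 / 130.32 × 0.85 ≈ 40.9 mL/min
Patient B: CrCl = (140 − 76) × 95.7 / (72 × 2.33) × 0.85 = 6124.8 / 167.76 × 0.85 ≈ 31.0 mL/min
|40.9 − 31.0| = 9.9 mL/min

10 mL/min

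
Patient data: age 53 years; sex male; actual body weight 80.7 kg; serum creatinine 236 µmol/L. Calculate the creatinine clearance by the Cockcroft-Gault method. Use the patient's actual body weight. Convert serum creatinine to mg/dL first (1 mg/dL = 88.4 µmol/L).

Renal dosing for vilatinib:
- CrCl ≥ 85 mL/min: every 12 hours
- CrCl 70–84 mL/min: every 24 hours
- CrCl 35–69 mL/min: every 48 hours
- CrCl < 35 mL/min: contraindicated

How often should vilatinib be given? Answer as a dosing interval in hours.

every 48 hours

SCr = 236 / 88.4 = 2.67 mg/dL
CrCl = (140 − 53) × 80.7 / (72 × 2.67) = 7020.9 / 192.24 ≈ 36.5 mL/min
CrCl ≈ 37 mL/min → bracket 35–69 mL/min → every 48 hours.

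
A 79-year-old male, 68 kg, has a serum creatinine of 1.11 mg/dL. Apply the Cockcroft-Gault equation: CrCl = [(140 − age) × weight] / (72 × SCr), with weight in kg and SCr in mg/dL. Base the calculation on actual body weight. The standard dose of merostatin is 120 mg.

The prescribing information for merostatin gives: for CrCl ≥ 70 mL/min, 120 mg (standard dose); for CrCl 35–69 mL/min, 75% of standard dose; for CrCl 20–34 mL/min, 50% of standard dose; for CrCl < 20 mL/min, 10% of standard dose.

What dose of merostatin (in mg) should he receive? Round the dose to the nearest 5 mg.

CrCl = (140 − 79) × 68 / (72 × 1.11) = 4148.0 / 79.92 ≈ 51.9 mL/min
CrCl ≈ 52 mL/min → bracket 35–69 mL/min.
75% of 120 mg = 90 mg

90 mg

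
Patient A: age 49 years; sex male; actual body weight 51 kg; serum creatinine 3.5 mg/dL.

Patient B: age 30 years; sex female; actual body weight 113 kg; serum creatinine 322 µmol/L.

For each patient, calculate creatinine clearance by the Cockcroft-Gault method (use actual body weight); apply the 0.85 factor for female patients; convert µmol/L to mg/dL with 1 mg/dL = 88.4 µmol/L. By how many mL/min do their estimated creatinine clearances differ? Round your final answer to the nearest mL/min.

Patient A: CrCl = (140 − 49) × 51 / (72 × 3.5) = 4641.0 / 252.00 ≈ 18.4 mL/min
Patient B: SCr = 322 / 88.4 = 3.643 mg/dL
Patient B: CrCl = (140 − 30) × 113 / (72 × 3.643) × 0.85 = 12430.0 / 262.30 × 0.85 ≈ 40.3 mL/min
|18.4 − 40.3| = 21.9 mL/min

22 mL/min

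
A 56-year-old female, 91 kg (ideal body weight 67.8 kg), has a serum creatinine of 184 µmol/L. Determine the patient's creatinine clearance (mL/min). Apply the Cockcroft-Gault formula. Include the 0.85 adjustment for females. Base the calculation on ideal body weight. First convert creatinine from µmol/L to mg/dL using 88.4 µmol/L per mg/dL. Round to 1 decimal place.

32.3 mL/min

SCr = 184 / 88.4 = 2.081 mg/dL
CrCl = (140 − 56) × 67.8 / (72 × 2.081) × 0.85 = 5695.2 / 149.83 × 0.85 ≈ 32.3 mL/min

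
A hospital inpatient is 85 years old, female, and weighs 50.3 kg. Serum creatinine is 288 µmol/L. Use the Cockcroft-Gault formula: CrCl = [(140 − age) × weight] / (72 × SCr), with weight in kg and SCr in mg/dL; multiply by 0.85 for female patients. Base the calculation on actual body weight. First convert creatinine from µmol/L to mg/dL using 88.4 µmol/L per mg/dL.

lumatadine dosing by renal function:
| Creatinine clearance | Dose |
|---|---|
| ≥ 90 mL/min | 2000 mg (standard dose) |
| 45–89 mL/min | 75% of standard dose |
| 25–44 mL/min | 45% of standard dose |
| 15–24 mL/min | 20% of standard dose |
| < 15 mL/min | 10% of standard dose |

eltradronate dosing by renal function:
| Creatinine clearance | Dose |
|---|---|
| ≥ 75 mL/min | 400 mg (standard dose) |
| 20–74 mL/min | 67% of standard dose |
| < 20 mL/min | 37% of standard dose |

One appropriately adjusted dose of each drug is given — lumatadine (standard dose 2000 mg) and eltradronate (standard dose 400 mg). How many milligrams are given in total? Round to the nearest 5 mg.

350 mg

SCr = 288 / 88.4 = 3.258 mg/dL
CrCl = (140 − 85) × 50.3 / (72 × 3.258) × 0.85 = 2766.5 / 234.58 × 0.85 ≈ 10.0 mL/min
CrCl ≈ 10 mL/min.
lumatadine: < 15 mL/min → 10% of 2000 mg = 200 mg.
eltradronate: < 20 mL/min → 37% of 400 mg = 148 mg.
Total = 200 + 148 = 348 mg.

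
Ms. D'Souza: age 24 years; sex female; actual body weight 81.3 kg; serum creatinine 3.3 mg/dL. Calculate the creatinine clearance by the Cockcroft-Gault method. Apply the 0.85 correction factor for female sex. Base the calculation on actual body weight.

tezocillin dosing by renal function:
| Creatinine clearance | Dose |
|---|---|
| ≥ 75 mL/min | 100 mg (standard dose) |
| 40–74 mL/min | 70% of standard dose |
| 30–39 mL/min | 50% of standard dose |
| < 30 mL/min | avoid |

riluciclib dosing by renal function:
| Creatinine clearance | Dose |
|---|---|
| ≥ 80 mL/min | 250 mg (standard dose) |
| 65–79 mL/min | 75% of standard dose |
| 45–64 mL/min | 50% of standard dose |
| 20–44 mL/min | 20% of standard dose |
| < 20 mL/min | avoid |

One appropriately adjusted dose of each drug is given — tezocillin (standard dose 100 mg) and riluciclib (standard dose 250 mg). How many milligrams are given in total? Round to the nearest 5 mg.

CrCl = (140 − 24) × 81.3 / (72 × 3.3) × 0.85 = 9430.8 / 237.60 × 0.85 ≈ 33.7 mL/min
CrCl ≈ 34 mL/min.
tezocillin: 30–39 mL/min → 50% of 100 mg = 50 mg.
riluciclib: 20–44 mL/min → 20% of 250 mg = 50 mg.
Total = 50 + 50 = 100 mg.

100 mg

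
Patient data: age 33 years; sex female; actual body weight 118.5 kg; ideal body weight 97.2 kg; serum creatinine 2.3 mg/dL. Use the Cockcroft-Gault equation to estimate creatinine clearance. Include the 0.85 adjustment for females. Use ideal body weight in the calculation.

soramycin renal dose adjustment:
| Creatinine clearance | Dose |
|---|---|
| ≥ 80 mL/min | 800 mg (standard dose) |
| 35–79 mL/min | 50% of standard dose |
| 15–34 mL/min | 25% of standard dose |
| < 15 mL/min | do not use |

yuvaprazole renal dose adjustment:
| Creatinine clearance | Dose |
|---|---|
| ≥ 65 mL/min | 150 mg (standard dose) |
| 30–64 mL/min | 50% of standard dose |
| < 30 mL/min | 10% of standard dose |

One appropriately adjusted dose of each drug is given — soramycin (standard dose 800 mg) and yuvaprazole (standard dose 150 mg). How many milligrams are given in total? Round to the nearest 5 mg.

475 mg

CrCl = (140 − 33) × 97.2 / (72 × 2.3) × 0.85 = 10400.4 / 165.60 × 0.85 ≈ 53.4 mL/min
CrCl ≈ 53 mL/min.
soramycin: 35–79 mL/min → 50% of 800 mg = 400 mg.
yuvaprazole: 30–64 mL/min → 50% of 150 mg = 75 mg.
Total = 400 + 75 = 475 mg.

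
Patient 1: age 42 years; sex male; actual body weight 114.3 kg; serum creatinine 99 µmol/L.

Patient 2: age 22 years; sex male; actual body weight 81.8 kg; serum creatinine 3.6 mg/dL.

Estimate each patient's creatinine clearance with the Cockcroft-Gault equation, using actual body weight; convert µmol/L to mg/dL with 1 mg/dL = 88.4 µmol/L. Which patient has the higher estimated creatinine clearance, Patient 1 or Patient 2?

Patient 1

Patient 1: SCr = 99 / 88.4 = 1.12 mg/dL
Patient 1: CrCl = (140 − 42) × 114.3 / (72 × 1.12) = 11201.4 / 80.64 ≈ 138.9 mL/min
Patient 2: CrCl = (140 − 22) × 81.8 / (72 × 3.6) = 9652.4 / 259.20 ≈ 37.2 mL/min
138.9 vs 37.2 mL/min → Patient 1 is higher.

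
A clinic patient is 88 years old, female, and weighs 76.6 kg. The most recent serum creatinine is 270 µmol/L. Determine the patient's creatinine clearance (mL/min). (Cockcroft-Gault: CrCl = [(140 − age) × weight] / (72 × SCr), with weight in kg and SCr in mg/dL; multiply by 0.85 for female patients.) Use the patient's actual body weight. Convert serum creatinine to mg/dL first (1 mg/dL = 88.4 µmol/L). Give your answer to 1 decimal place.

15.4 mL/min

SCr = 270 / 88.4 = 3.054 mg/dL
CrCl = (140 − 88) × 76.6 / (72 × 3.054) × 0.85 = 3983.2 / 219.89 × 0.85 ≈ 15.4 mL/min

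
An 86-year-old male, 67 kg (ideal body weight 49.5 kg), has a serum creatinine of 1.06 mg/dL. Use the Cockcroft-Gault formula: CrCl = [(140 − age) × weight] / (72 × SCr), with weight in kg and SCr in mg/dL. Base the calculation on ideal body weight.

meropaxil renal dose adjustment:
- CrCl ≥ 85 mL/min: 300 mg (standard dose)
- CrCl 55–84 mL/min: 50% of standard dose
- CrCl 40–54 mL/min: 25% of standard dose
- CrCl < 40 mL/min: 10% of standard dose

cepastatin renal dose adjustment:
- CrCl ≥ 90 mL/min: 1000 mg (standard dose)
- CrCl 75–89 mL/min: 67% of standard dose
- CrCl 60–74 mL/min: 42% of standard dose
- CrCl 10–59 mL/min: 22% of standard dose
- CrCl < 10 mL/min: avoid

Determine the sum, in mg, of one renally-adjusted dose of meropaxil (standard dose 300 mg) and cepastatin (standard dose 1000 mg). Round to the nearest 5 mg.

250 mg

CrCl = (140 − 86) × 49.5 / (72 × 1.06) = 2673.0 / 76.32 ≈ 35.0 mL/min
CrCl ≈ 35 mL/min.
meropaxil: < 40 mL/min → 10% of 300 mg = 30 mg.
cepastatin: 10–59 mL/min → 22% of 1000 mg = 220 mg.
Total = 30 + 220 = 250 mg.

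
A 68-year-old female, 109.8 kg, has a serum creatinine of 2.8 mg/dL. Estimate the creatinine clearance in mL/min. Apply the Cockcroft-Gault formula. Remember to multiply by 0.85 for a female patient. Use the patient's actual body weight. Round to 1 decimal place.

33.3 mL/min

CrCl = (140 − 68) × 109.8 / (72 × 2.8) × 0.85 = 7905.6 / 201.60 × 0.85 ≈ 33.3 mL/min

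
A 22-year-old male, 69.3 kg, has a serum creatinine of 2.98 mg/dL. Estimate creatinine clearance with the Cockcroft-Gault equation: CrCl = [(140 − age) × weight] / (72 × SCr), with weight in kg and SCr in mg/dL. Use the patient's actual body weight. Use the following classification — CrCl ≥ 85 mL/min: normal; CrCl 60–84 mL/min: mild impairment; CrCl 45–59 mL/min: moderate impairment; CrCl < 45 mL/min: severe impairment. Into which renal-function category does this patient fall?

CrCl = (140 − 22) × 69.3 / (72 × 2.98) = 8177.4 / 214.56 ≈ 38.1 mL/min
38 mL/min falls in the 'severe impairment' range.

severe impairment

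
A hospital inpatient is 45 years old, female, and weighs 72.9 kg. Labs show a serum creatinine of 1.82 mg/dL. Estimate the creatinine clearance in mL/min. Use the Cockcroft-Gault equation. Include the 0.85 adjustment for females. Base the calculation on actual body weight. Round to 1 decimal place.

44.9 mL/min

CrCl = (140 − 45) × 72.9 / (72 × 1.82) × 0.85 = 6925.5 / 131.04 × 0.85 ≈ 44.9 mL/min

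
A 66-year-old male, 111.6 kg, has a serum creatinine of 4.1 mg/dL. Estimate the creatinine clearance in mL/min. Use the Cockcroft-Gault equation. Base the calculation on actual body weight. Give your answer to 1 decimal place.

28.0 mL/min

CrCl = (140 − 66) × 111.6 / (72 × 4.1) = 8258.4 / 295.20 ≈ 28.0 mL/min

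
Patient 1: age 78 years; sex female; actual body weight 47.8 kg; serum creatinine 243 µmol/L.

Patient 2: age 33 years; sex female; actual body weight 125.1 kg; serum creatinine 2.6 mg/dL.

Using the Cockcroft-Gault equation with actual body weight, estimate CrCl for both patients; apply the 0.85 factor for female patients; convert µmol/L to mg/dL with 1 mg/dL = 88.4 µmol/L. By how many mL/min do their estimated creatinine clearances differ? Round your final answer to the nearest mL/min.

48 mL/min

Patient 1: SCr = 243 / 88.4 = 2.749 mg/dL
Patient 1: CrCl = (140 − 78) × 47.8 / (72 × 2.749) × 0.85 = 2963.6 / 197.93 × 0.85 ≈ 12.7 mL/min
Patient 2: CrCl = (140 − 33) × 125.1 / (72 × 2.6) × 0.85 = 13385.7 / 187.20 × 0.85 ≈ 60.8 mL/min
|12.7 − 60.8| = 48.1 mL/min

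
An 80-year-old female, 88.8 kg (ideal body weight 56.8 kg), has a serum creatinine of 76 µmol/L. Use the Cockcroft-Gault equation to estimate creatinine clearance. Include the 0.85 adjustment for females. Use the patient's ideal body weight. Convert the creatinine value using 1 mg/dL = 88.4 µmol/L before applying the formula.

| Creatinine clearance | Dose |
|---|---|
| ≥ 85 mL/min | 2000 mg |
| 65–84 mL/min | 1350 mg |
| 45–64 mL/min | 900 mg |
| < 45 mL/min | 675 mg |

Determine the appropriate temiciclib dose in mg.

SCr = 76 / 88.4 = 0.86 mg/dL
CrCl = (140 − 80) × 56.8 / (72 × 0.86) × 0.85 = 3408.0 / 61.92 × 0.85 ≈ 46.8 mL/min
CrCl ≈ 47 mL/min → bracket 45–64 mL/min.
Dose for this bracket: 900 mg.

900 mg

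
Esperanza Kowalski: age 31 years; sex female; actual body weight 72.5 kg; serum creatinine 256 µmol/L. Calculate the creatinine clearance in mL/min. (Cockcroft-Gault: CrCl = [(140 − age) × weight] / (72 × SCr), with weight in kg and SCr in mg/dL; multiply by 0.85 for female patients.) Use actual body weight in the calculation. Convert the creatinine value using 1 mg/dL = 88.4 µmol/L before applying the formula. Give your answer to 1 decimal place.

SCr = 256 / 88.4 = 2.896 mg/dL
CrCl = (140 − 31) × 72.5 / (72 × 2.896) × 0.85 = 7902.5 / 208.51 × 0.85 ≈ 32.2 mL/min

32.2 mL/min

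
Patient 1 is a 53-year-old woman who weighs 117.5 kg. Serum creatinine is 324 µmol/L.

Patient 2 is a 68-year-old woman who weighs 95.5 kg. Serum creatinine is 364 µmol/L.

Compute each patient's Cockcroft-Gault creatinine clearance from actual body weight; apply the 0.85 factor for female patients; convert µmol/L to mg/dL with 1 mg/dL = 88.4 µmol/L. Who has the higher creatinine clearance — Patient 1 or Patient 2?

Patient 1: SCr = 324 / 88.4 = 3.665 mg/dL
Patient 1: CrCl = (140 − 53) × 117.5 / (72 × 3.665) × 0.85 = 10222.5 / 263.88 × 0.85 ≈ 32.9 mL/min
Patient 2: SCr = 364 / 88.4 = 4.118 mg/dL
Patient 2: CrCl = (140 − 68) × 95.5 / (72 × 4.118) × 0.85 = 6876.0 / 296.50 × 0.85 ≈ 19.7 mL/min
32.9 vs 19.7 mL/min → Patient 1 is higher.

Patient 1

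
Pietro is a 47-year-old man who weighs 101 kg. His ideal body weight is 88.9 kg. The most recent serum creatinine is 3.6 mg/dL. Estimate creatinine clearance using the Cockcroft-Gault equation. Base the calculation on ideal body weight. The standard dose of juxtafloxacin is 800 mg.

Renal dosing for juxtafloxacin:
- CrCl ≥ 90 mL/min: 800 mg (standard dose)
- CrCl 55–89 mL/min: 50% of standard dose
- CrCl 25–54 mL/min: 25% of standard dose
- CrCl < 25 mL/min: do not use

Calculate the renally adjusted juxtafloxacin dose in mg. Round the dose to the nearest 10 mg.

200 mg

CrCl = (140 − 47) × 88.9 / (72 × 3.6) = 8267.7 / 259.20 ≈ 31.9 mL/min
CrCl ≈ 32 mL/min → bracket 25–54 mL/min.
25% of 800 mg = 200 mg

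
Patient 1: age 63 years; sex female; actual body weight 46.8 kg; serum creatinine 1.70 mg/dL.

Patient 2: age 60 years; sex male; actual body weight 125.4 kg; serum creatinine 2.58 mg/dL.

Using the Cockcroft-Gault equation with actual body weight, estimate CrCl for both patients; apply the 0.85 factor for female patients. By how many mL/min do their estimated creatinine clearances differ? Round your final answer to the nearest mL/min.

29 mL/min

Patient 1: CrCl = (140 − 63) × 46.8 / (72 × 1.7) × 0.85 = 3603.6 / 122.40 × 0.85 ≈ 25.0 mL/min
Patient 2: CrCl = (140 − 60) × 125.4 / (72 × 2.58) = 10032.0 / 185.76 ≈ 54.0 mL/min
|25.0 − 54.0| = 29.0 mL/min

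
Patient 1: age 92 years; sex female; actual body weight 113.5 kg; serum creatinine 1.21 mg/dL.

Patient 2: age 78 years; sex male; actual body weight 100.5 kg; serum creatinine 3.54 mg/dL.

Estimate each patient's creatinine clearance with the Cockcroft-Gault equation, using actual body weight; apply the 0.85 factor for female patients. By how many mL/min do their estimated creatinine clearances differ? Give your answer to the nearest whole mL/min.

Patient 1: CrCl = (140 − 92) × 113.5 / (72 × 1.21) × 0.85 = 5448.0 / 87.12 × 0.85 ≈ 53.2 mL/min
Patient 2: CrCl = (140 − 78) × 100.5 / (72 × 3.54) = 6231.0 / 254.88 ≈ 24.4 mL/min
|53.2 − 24.4| = 28.8 mL/min

29 mL/min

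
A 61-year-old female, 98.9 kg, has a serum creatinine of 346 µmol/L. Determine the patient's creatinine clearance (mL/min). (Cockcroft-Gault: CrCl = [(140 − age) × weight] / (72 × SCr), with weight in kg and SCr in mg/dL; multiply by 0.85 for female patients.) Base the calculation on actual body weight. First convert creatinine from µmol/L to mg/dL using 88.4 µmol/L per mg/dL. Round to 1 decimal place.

SCr = 346 / 88.4 = 3.914 mg/dL
CrCl = (140 − 61) × 98.9 / (72 × 3.914) × 0.85 = 7813.1 / 281.81 × 0.85 ≈ 23.6 mL/min

23.6 mL/min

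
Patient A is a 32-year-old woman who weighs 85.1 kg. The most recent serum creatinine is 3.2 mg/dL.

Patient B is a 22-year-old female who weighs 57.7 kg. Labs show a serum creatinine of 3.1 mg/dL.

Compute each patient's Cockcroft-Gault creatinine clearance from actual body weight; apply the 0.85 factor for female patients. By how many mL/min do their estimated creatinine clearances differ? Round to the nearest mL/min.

8 mL/min

Patient A: CrCl = (140 − 32) × 85.1 / (72 × 3.2) × 0.85 = 9190.8 / 230.40 × 0.85 ≈ 33.9 mL/min
Patient B: CrCl = (140 − 22) × 57.7 / (72 × 3.1) × 0.85 = 6808.6 / 223.20 × 0.85 ≈ 25.9 mL/min
|33.9 − 25.9| = 8.0 mL/min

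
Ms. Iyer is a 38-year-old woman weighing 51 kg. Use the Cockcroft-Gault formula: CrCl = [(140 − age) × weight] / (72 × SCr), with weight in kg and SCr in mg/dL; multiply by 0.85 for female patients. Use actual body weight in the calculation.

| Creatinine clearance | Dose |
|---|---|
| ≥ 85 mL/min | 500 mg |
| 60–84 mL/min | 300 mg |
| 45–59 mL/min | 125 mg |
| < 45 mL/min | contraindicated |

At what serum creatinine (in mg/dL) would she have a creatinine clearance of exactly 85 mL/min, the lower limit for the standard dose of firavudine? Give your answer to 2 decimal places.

0.72 mg/dL

Standard dose requires CrCl ≥ 85 mL/min.
Set (140 − 38) × 51 × 0.85 / (72 × SCr) = 85
SCr = (140 − 38) × 51 × 0.85 / (72 × 85) = 0.722 mg/dL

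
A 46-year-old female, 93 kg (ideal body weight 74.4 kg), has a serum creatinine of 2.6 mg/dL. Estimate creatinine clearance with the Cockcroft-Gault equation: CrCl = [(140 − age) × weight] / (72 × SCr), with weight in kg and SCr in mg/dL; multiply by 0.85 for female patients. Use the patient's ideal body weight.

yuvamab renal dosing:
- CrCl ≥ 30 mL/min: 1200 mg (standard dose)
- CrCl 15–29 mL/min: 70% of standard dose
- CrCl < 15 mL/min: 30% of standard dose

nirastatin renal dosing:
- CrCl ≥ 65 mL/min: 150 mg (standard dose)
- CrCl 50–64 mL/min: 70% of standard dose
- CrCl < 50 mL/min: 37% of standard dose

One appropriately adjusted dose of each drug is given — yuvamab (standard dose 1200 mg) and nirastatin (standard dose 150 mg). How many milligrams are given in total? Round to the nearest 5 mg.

CrCl = (140 − 46) × 74.4 / (72 × 2.6) × 0.85 = 6993.6 / 187.20 × 0.85 ≈ 31.8 mL/min
CrCl ≈ 32 mL/min.
yuvamab: ≥ 30 mL/min → 100% of 1200 mg = 1200 mg.
nirastatin: < 50 mL/min → 37% of 150 mg = 55.5 mg.
Total = 1200 + 55.5 = 1255.5 mg.

1255 mg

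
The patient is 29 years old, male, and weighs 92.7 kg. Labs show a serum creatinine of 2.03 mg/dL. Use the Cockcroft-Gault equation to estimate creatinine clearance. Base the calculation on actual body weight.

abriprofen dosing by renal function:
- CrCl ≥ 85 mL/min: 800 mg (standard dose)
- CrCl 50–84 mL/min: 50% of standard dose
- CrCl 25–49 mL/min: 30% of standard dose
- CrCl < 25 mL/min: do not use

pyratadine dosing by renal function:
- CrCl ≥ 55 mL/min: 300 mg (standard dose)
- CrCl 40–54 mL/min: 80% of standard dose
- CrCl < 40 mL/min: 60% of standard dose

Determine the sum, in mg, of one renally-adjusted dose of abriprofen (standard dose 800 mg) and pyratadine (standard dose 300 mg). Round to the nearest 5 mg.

700 mg

CrCl = (140 − 29) × 92.7 / (72 × 2.03) = 10289.7 / 146.16 ≈ 70.4 mL/min
CrCl ≈ 70 mL/min.
abriprofen: 50–84 mL/min → 50% of 800 mg = 400 mg.
pyratadine: ≥ 55 mL/min → 100% of 300 mg = 300 mg.
Total = 400 + 300 = 700 mg.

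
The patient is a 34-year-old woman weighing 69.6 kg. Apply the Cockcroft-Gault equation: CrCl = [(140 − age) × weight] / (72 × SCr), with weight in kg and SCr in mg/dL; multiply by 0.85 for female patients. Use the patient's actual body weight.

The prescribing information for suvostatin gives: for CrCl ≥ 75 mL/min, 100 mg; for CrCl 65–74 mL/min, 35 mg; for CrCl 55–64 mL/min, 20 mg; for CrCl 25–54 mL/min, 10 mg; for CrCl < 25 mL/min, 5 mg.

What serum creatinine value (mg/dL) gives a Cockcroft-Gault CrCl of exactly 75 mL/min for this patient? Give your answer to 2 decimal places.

1.16 mg/dL

Standard dose requires CrCl ≥ 75 mL/min.
Set (140 − 34) × 69.6 × 0.85 / (72 × SCr) = 75
SCr = (140 − 34) × 69.6 × 0.85 / (72 × 75) = 1.161 mg/dL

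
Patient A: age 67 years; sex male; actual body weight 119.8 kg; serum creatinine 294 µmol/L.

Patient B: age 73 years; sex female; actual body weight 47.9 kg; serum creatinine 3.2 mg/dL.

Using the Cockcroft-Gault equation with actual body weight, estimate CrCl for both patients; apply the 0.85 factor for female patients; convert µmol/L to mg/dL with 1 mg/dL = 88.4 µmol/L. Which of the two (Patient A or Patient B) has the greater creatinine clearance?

Patient A

Patient A: SCr = 294 / 88.4 = 3.326 mg/dL
Patient A: CrCl = (140 − 67) × 119.8 / (72 × 3.326) = 8745.4 / 239.47 ≈ 36.5 mL/min
Patient B: CrCl = (140 − 73) × 47.9 / (72 × 3.2) × 0.85 = 3209.3 / 230.40 × 0.85 ≈ 11.8 mL/min
36.5 vs 11.8 mL/min → Patient A is higher.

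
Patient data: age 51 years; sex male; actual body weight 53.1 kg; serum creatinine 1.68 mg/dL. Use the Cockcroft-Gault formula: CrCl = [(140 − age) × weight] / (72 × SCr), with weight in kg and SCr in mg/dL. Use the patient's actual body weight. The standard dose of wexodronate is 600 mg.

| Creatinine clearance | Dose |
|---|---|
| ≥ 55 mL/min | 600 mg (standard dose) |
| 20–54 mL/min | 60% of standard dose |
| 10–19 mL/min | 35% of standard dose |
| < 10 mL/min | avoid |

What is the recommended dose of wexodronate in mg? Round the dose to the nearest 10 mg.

CrCl = (140 − 51) × 53.1 / (72 × 1.68) = 4725.9 / 120.96 ≈ 39.1 mL/min
CrCl ≈ 39 mL/min → bracket 20–54 mL/min.
60% of 600 mg = 360 mg

360 mg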